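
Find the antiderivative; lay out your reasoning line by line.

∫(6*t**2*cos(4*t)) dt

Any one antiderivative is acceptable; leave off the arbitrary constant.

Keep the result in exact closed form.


Step 1. Integrate ∫(6*t**2*cos(4*t)) dt by parts with u = t**2, dv = (6*cos(4*t)) dt, so v = 3*sin(4*t)/2: now 3*t**2*sin(4*t)/2 + ∫(-3*t*sin(4*t)) dt.
Step 2. Integrate ∫(-3*t*sin(4*t)) dt by parts with u = t, dv = (-3*sin(4*t)) dt, so v = 3*cos(4*t)/4: now 3*t**2*sin(4*t)/2 + 3*t*cos(4*t)/4 + ∫(-3*cos(4*t)/4) dt.
Step 3. Evaluate the standard form: now 3*t**2*sin(4*t)/2 + 3*t*cos(4*t)/4 - 3*sin(4*t)/16.
Answer: 3*t**2*sin(4*t)/2 + 3*t*cos(4*t)/4 - 3*sin(4*t)/16.


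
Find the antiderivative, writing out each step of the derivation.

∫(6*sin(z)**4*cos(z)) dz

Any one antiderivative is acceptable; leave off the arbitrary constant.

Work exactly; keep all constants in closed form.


Step 1. Substitute u = sin(z), turning ∫(6*sin(z)**4*cos(z)) dz into ∫(6*u**4) du: now ∫(6*u**4) du.
Step 2. Evaluate the standard form: now 6*u**5/5.
Step 3. Substitute back u = sin(z): now 6*sin(z)**5/5.
Answer: 6*sin(z)**5/5.


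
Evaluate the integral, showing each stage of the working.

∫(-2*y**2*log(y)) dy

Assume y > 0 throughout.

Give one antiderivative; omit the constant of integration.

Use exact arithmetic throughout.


Step 1. Integrate ∫(-2*y**2*log(y)) dy by parts with u = log(y), dv = (-2*y**2) dy, so v = -2*y**3/3 [assuming y > 0]: now -2*y**3*log(y)/3 + ∫(2*y**2/3) dy.
Step 2. Evaluate the standard form: now -2*y**3*log(y)/3 + 2*y**3/9.
Answer: -2*y**3*log(y)/3 + 2*y**3/9.


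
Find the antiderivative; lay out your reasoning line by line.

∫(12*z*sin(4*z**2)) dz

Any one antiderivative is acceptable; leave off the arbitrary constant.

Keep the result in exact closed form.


Step 1. Substitute u = z**2, turning ∫(12*z*sin(4*z**2)) dz into ∫(6*sin(4*u)) du: now ∫(6*sin(4*u)) du.
Step 2. Evaluate the standard form: now -3*cos(4*u)/2.
Step 3. Substitute back u = z**2: now -3*cos(4*z**2)/2.
Answer: -3*cos(4*z**2)/2.


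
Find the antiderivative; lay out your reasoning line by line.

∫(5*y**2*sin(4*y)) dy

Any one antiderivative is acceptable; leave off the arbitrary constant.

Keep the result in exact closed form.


Step 1. Integrate ∫(5*y**2*sin(4*y)) dy by parts with u = y**2, dv = (5*sin(4*y)) dy, so v = -5*cos(4*y)/4: now -5*y**2*cos(4*y)/4 + ∫(5*y*cos(4*y)/2) dy.
Step 2. Integrate ∫(5*y*cos(4*y)/2) dy by parts with u = y, dv = (5*cos(4*y)/2) dy, so v = 5*sin(4*y)/8: now -5*y**2*cos(4*y)/4 + 5*y*sin(4*y)/8 + ∫(-5*sin(4*y)/8) dy.
Step 3. Evaluate the standard form: now -5*y**2*cos(4*y)/4 + 5*y*sin(4*y)/8 + 5*cos(4*y)/32.
Answer: -5*y**2*cos(4*y)/4 + 5*y*sin(4*y)/8 + 5*cos(4*y)/32.


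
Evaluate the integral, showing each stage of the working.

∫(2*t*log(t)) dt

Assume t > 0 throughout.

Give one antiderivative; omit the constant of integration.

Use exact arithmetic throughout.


Step 1. Integrate ∫(2*t*log(t)) dt by parts with u = log(t), dv = (2*t) dt, so v = t**2 [assuming t > 0]: now t**2*log(t) + ∫(-t) dt.
Step 2. Evaluate the standard form: now t**2*log(t) - t**2/2.
Answer: t**2*log(t) - t**2/2.


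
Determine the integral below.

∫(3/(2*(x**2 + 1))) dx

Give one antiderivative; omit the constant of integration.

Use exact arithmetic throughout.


Answer: 3*atan(x)/2.


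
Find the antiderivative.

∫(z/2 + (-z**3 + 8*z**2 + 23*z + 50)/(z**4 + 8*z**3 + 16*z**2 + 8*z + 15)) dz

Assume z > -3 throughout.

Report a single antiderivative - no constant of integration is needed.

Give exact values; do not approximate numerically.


Answer: z**2/4 + 4*log(z + 3) - 5*log(z + 5) + 3*atan(z).


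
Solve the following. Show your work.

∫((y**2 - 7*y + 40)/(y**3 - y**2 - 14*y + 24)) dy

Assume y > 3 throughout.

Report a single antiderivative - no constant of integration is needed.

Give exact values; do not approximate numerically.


Step 1. Decompose ∫((y**2 - 7*y + 40)/(y**3 - y**2 - 14*y + 24)) dy by partial fractions, (y**2 - 7*y + 40)/(y**3 - y**2 - 14*y + 24) = 2/(y + 4) - 5/(y - 2) + 4/(y - 3): now ∫(4/(y - 3)) dy + ∫(-5/(y - 2)) dy + ∫(2/(y + 4)) dy.
Step 2. Evaluate the standard form [assuming y > 3]: now 4*log(y - 3) + ∫(-5/(y - 2)) dy + ∫(2/(y + 4)) dy.
Step 3. Evaluate the standard form [assuming y > -4]: now 4*log(y - 3) + 2*log(y + 4) + ∫(-5/(y - 2)) dy.
Step 4. Evaluate the standard form [assuming y > 2]: now 4*log(y - 3) - 5*log(y - 2) + 2*log(y + 4).
Answer: 4*log(y - 3) - 5*log(y - 2) + 2*log(y + 4).


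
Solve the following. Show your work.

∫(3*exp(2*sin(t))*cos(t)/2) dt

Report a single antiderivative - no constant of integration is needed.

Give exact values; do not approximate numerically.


Step 1. Substitute u = sin(t), turning ∫(3*exp(2*sin(t))*cos(t)/2) dt into ∫(3*exp(2*u)/2) du: now ∫(3*exp(2*u)/2) du.
Step 2. Evaluate the standard form: now 3*exp(2*u)/4.
Step 3. Substitute back u = sin(t): now 3*exp(2*sin(t))/4.
Answer: 3*exp(2*sin(t))/4.


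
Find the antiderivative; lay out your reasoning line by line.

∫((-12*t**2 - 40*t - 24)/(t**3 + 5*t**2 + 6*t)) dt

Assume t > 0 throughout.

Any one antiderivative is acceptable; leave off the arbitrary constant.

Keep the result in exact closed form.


Step 1. Decompose ∫((-12*t**2 - 40*t - 24)/(t**3 + 5*t**2 + 6*t)) dt by partial fractions, (-12*t**2 - 40*t - 24)/(t**3 + 5*t**2 + 6*t) = -4/(t + 3) - 4/(t + 2) - 4/t: now ∫(-4/t) dt + ∫(-4/(t + 2)) dt + ∫(-4/(t + 3)) dt.
Step 2. Evaluate the standard form [assuming t > -3]: now -4*log(t + 3) + ∫(-4/t) dt + ∫(-4/(t + 2)) dt.
Step 3. Evaluate the standard form [assuming t > 0]: now -4*log(t) - 4*log(t + 3) + ∫(-4/(t + 2)) dt.
Step 4. Evaluate the standard form [assuming t > -2]: now -4*log(t) - 4*log(t + 2) - 4*log(t + 3).
Answer: -4*log(t) - 4*log(t + 2) - 4*log(t + 3).


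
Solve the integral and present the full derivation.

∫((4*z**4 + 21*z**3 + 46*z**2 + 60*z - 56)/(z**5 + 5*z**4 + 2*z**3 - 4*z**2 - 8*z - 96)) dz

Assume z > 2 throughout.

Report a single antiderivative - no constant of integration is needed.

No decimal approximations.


Step 1. Decompose ∫((4*z**4 + 21*z**3 + 46*z**2 + 60*z - 56)/(z**5 + 5*z**4 + 2*z**3 - 4*z**2 - 8*z - 96)) dz by partial fractions, (4*z**4 + 21*z**3 + 46*z**2 + 60*z - 56)/(z**5 + 5*z**4 + 2*z**3 - 4*z**2 - 8*z - 96) = 4/(z**2 + 4) + 1/(z + 4) + 1/(z + 3) + 2/(z - 2): now ∫(2/(z - 2)) dz + ∫(1/(z + 3)) dz + ∫(1/(z + 4)) dz + ∫(4/(z**2 + 4)) dz.
Step 2. Evaluate the standard form [assuming z > -3]: now log(z + 3) + ∫(2/(z - 2)) dz + ∫(1/(z + 4)) dz + ∫(4/(z**2 + 4)) dz.
Step 3. Evaluate the standard form [assuming z > 2]: now 2*log(z - 2) + log(z + 3) + ∫(1/(z + 4)) dz + ∫(4/(z**2 + 4)) dz.
Step 4. Evaluate the standard form [assuming z > -4]: now 2*log(z - 2) + log(z + 3) + log(z + 4) + ∫(4/(z**2 + 4)) dz.
Step 5. Evaluate the standard form: now 2*log(z - 2) + log(z + 3) + log(z + 4) + 2*atan(z/2).
Answer: 2*log(z - 2) + log(z + 3) + log(z + 4) + 2*atan(z/2).


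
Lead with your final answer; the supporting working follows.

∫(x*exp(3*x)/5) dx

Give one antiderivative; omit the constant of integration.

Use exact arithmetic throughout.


The answer is x*exp(3*x)/15 - exp(3*x)/45.
Step 1. Integrate ∫(x*exp(3*x)/5) dx by parts with u = x, dv = (exp(3*x)/5) dx, so v = exp(3*x)/15: now x*exp(3*x)/15 + ∫(-exp(3*x)/15) dx.
Step 2. Evaluate the standard form: now x*exp(3*x)/15 - exp(3*x)/45.
Answer: x*exp(3*x)/15 - exp(3*x)/45.


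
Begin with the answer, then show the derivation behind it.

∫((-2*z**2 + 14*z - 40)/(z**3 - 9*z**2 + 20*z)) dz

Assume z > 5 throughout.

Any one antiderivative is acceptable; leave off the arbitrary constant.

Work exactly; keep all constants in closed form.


The answer is -2*log(z) - 4*log(z - 5) + 4*log(z - 4).
Step 1. Decompose ∫((-2*z**2 + 14*z - 40)/(z**3 - 9*z**2 + 20*z)) dz by partial fractions, (-2*z**2 + 14*z - 40)/(z**3 - 9*z**2 + 20*z) = 4/(z - 4) - 4/(z - 5) - 2/z: now ∫(-2/z) dz + ∫(-4/(z - 5)) dz + ∫(4/(z - 4)) dz.
Step 2. Evaluate the standard form [assuming z > 5]: now -4*log(z - 5) + ∫(-2/z) dz + ∫(4/(z - 4)) dz.
Step 3. Evaluate the standard form [assuming z > 4]: now -4*log(z - 5) + 4*log(z - 4) + ∫(-2/z) dz.
Step 4. Evaluate the standard form [assuming z > 0]: now -2*log(z) - 4*log(z - 5) + 4*log(z - 4).
Answer: -2*log(z) - 4*log(z - 5) + 4*log(z - 4).


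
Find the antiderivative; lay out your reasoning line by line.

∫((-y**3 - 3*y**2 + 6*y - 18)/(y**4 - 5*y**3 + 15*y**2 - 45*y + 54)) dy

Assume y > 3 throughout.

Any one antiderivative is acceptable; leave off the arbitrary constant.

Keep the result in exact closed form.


Step 1. Decompose ∫((-y**3 - 3*y**2 + 6*y - 18)/(y**4 - 5*y**3 + 15*y**2 - 45*y + 54)) dy by partial fractions, (-y**3 - 3*y**2 + 6*y - 18)/(y**4 - 5*y**3 + 15*y**2 - 45*y + 54) = -3/(y**2 + 9) + 2/(y - 2) - 3/(y - 3): now ∫(-3/(y - 3)) dy + ∫(2/(y - 2)) dy + ∫(-3/(y**2 + 9)) dy.
Step 2. Evaluate the standard form [assuming y > 2]: now 2*log(y - 2) + ∫(-3/(y - 3)) dy + ∫(-3/(y**2 + 9)) dy.
Step 3. Evaluate the standard form [assuming y > 3]: now -3*log(y - 3) + 2*log(y - 2) + ∫(-3/(y**2 + 9)) dy.
Step 4. Evaluate the standard form: now -3*log(y - 3) + 2*log(y - 2) - atan(y/3).
Answer: -3*log(y - 3) + 2*log(y - 2) - atan(y/3).


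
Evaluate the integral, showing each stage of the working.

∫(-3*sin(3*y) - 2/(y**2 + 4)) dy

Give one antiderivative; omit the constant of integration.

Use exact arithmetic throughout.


Step 1. Rewrite: now ∫(-2/(y**2 + 4)) dy + ∫(-3*sin(3*y)) dy.
Step 2. Evaluate the standard form: now cos(3*y) + ∫(-2/(y**2 + 4)) dy.
Step 3. Evaluate the standard form: now cos(3*y) - atan(y/2).
Answer: cos(3*y) - atan(y/2).


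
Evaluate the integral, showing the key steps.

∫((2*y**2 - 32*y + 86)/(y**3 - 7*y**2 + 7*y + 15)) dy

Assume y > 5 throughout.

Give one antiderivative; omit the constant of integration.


Step 1. Decompose ∫((2*y**2 - 32*y + 86)/(y**3 - 7*y**2 + 7*y + 15)) dy by partial fractions, (2*y**2 - 32*y + 86)/(y**3 - 7*y**2 + 7*y + 15) = 5/(y + 1) - 1/(y - 3) - 2/(y - 5): now ∫(-2/(y - 5)) dy + ∫(-1/(y - 3)) dy + ∫(5/(y + 1)) dy.
Step 2. Evaluate the standard form [assuming y > -1]: now 5*log(y + 1) + ∫(-2/(y - 5)) dy + ∫(-1/(y - 3)) dy.
Step 3. Evaluate the standard form [assuming y > 5]: now -2*log(y - 5) + 5*log(y + 1) + ∫(-1/(y - 3)) dy.
Step 4. Evaluate the standard form [assuming y > 3]: now -2*log(y - 5) - log(y - 3) + 5*log(y + 1).
Answer: -2*log(y - 5) - log(y - 3) + 5*log(y + 1).


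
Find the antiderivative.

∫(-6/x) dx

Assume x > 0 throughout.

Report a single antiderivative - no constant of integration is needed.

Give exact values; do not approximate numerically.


Answer: -6*log(x).


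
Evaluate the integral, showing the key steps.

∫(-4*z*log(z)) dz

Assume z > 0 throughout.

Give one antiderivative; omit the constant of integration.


Step 1. Integrate ∫(-4*z*log(z)) dz by parts with u = log(z), dv = (-4*z) dz, so v = -2*z**2 [assuming z > 0]: now -2*z**2*log(z) + ∫(2*z) dz.
Step 2. Evaluate the standard form: now -2*z**2*log(z) + z**2.
Answer: -2*z**2*log(z) + z**2.


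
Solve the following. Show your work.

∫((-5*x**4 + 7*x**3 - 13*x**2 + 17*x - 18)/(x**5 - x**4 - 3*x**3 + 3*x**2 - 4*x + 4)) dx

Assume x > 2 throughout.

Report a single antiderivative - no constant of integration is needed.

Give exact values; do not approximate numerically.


Step 1. Decompose ∫((-5*x**4 + 7*x**3 - 13*x**2 + 17*x - 18)/(x**5 - x**4 - 3*x**3 + 3*x**2 - 4*x + 4)) dx by partial fractions, (-5*x**4 + 7*x**3 - 13*x**2 + 17*x - 18)/(x**5 - x**4 - 3*x**3 + 3*x**2 - 4*x + 4) = -2/(x**2 + 1) - 4/(x + 2) + 2/(x - 1) - 3/(x - 2): now ∫(-3/(x - 2)) dx + ∫(2/(x - 1)) dx + ∫(-4/(x + 2)) dx + ∫(-2/(x**2 + 1)) dx.
Step 2. Evaluate the standard form [assuming x > 2]: now -3*log(x - 2) + ∫(2/(x - 1)) dx + ∫(-4/(x + 2)) dx + ∫(-2/(x**2 + 1)) dx.
Step 3. Evaluate the standard form [assuming x > 1]: now -3*log(x - 2) + 2*log(x - 1) + ∫(-4/(x + 2)) dx + ∫(-2/(x**2 + 1)) dx.
Step 4. Evaluate the standard form [assuming x > -2]: now -3*log(x - 2) + 2*log(x - 1) - 4*log(x + 2) + ∫(-2/(x**2 + 1)) dx.
Step 5. Evaluate the standard form: now -3*log(x - 2) + 2*log(x - 1) - 4*log(x + 2) - 2*atan(x).
Answer: -3*log(x - 2) + 2*log(x - 1) - 4*log(x + 2) - 2*atan(x).


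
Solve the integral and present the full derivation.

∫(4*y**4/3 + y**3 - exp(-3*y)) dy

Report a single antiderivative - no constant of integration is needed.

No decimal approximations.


Step 1. Rewrite: now ∫(y**3) dy + ∫(4*y**4/3) dy + ∫(-exp(-3*y)) dy.
Step 2. Evaluate the standard form: now y**4/4 + ∫(4*y**4/3) dy + ∫(-exp(-3*y)) dy.
Step 3. Evaluate the standard form: now y**4/4 + ∫(4*y**4/3) dy + exp(-3*y)/3.
Step 4. Evaluate the standard form: now 4*y**5/15 + y**4/4 + exp(-3*y)/3.
Answer: 4*y**5/15 + y**4/4 + exp(-3*y)/3.


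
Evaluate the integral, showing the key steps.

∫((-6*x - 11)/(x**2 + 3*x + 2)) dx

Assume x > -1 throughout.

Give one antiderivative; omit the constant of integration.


Step 1. Decompose ∫((-6*x - 11)/(x**2 + 3*x + 2)) dx by partial fractions, (-6*x - 11)/(x**2 + 3*x + 2) = -1/(x + 2) - 5/(x + 1): now ∫(-5/(x + 1)) dx + ∫(-1/(x + 2)) dx.
Step 2. Evaluate the standard form [assuming x > -2]: now -log(x + 2) + ∫(-5/(x + 1)) dx.
Step 3. Evaluate the standard form [assuming x > -1]: now -5*log(x + 1) - log(x + 2).
Answer: -5*log(x + 1) - log(x + 2).


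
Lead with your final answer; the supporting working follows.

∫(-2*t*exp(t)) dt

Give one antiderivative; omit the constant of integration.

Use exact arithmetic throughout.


The answer is -2*t*exp(t) + 2*exp(t).
Step 1. Integrate ∫(-2*t*exp(t)) dt by parts with u = t, dv = (-2*exp(t)) dt, so v = -2*exp(t): now -2*t*exp(t) + ∫(2*exp(t)) dt.
Step 2. Evaluate the standard form: now -2*t*exp(t) + 2*exp(t).
Answer: -2*t*exp(t) + 2*exp(t).


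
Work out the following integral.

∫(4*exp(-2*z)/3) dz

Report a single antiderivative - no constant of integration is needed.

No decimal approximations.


Answer: -2*exp(-2*z)/3.


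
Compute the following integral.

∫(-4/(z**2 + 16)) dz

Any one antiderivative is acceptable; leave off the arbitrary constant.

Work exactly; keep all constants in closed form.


Answer: -atan(z/4).


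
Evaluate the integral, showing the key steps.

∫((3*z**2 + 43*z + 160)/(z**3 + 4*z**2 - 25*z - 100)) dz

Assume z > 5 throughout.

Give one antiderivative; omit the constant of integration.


Step 1. Decompose ∫((3*z**2 + 43*z + 160)/(z**3 + 4*z**2 - 25*z - 100)) dz by partial fractions, (3*z**2 + 43*z + 160)/(z**3 + 4*z**2 - 25*z - 100) = 2/(z + 5) - 4/(z + 4) + 5/(z - 5): now ∫(5/(z - 5)) dz + ∫(-4/(z + 4)) dz + ∫(2/(z + 5)) dz.
Step 2. Evaluate the standard form [assuming z > 5]: now 5*log(z - 5) + ∫(-4/(z + 4)) dz + ∫(2/(z + 5)) dz.
Step 3. Evaluate the standard form [assuming z > -5]: now 5*log(z - 5) + 2*log(z + 5) + ∫(-4/(z + 4)) dz.
Step 4. Evaluate the standard form [assuming z > -4]: now 5*log(z - 5) - 4*log(z + 4) + 2*log(z + 5).
Answer: 5*log(z - 5) - 4*log(z + 4) + 2*log(z + 5).


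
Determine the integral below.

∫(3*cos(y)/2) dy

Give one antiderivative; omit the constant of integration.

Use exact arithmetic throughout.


Answer: 3*sin(y)/2.


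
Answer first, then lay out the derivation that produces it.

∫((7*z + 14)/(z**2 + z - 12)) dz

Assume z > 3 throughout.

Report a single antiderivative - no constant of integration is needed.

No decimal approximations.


The answer is 5*log(z - 3) + 2*log(z + 4).
Step 1. Decompose ∫((7*z + 14)/(z**2 + z - 12)) dz by partial fractions, (7*z + 14)/(z**2 + z - 12) = 2/(z + 4) + 5/(z - 3): now ∫(5/(z - 3)) dz + ∫(2/(z + 4)) dz.
Step 2. Evaluate the standard form [assuming z > 3]: now 5*log(z - 3) + ∫(2/(z + 4)) dz.
Step 3. Evaluate the standard form [assuming z > -4]: now 5*log(z - 3) + 2*log(z + 4).
Answer: 5*log(z - 3) + 2*log(z + 4).


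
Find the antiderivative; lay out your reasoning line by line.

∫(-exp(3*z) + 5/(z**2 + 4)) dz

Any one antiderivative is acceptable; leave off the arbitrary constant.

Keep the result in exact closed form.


Step 1. Rewrite: now ∫(5/(z**2 + 4)) dz + ∫(-exp(3*z)) dz.
Step 2. Evaluate the standard form: now -exp(3*z)/3 + ∫(5/(z**2 + 4)) dz.
Step 3. Evaluate the standard form: now -exp(3*z)/3 + 5*atan(z/2)/2.
Answer: -exp(3*z)/3 + 5*atan(z/2)/2.


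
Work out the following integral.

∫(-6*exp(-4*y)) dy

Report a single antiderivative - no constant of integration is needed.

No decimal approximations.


Answer: 3*exp(-4*y)/2.


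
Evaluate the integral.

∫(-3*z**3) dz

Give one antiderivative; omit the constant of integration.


Answer: -3*z**4/4.


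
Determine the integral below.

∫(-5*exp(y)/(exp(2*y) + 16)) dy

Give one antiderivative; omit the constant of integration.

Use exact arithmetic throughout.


Answer: -5*atan(exp(y)/4)/4.


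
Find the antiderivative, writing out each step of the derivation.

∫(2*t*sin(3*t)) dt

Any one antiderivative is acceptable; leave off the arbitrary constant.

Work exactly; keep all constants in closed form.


Step 1. Integrate ∫(2*t*sin(3*t)) dt by parts with u = t, dv = (2*sin(3*t)) dt, so v = -2*cos(3*t)/3: now -2*t*cos(3*t)/3 + ∫(2*cos(3*t)/3) dt.
Step 2. Evaluate the standard form: now -2*t*cos(3*t)/3 + 2*sin(3*t)/9.
Answer: -2*t*cos(3*t)/3 + 2*sin(3*t)/9.


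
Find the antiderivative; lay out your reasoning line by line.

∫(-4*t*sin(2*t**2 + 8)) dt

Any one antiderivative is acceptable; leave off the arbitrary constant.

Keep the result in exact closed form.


Step 1. Substitute u = t**2 + 4, turning ∫(-4*t*sin(2*t**2 + 8)) dt into ∫(-2*sin(2*u)) du: now ∫(-2*sin(2*u)) du.
Step 2. Evaluate the standard form: now cos(2*u).
Step 3. Substitute back u = t**2 + 4: now cos(2*t**2 + 8).
Answer: cos(2*t**2 + 8).


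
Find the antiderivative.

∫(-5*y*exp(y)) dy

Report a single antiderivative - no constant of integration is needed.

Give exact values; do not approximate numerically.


Answer: -5*y*exp(y) + 5*exp(y).


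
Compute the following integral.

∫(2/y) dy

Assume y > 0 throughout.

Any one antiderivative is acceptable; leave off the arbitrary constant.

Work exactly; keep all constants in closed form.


Answer: 2*log(y).


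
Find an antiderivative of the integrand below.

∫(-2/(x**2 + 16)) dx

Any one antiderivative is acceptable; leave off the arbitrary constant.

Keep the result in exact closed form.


Answer: -atan(x/4)/2.


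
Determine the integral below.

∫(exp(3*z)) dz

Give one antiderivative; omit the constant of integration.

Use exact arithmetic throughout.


Answer: exp(3*z)/3.


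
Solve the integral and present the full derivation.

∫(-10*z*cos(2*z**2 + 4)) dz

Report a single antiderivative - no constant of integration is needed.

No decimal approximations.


Step 1. Substitute u = z**2 + 2, turning ∫(-10*z*cos(2*z**2 + 4)) dz into ∫(-5*cos(2*u)) du: now ∫(-5*cos(2*u)) du.
Step 2. Evaluate the standard form: now -5*sin(2*u)/2.
Step 3. Substitute back u = z**2 + 2: now -5*sin(2*z**2 + 4)/2.
Answer: -5*sin(2*z**2 + 4)/2.


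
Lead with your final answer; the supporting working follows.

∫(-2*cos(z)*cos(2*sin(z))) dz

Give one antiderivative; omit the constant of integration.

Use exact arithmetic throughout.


The answer is -sin(2*sin(z)).
Step 1. Substitute u = sin(z), turning ∫(-2*cos(z)*cos(2*sin(z))) dz into ∫(-2*cos(2*u)) du: now ∫(-2*cos(2*u)) du.
Step 2. Evaluate the standard form: now -sin(2*u).
Step 3. Substitute back u = sin(z): now -sin(2*sin(z)).
Answer: -sin(2*sin(z)).


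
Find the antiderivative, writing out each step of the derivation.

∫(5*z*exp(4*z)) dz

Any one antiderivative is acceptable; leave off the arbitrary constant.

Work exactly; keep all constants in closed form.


Step 1. Integrate ∫(5*z*exp(4*z)) dz by parts with u = z, dv = (5*exp(4*z)) dz, so v = 5*exp(4*z)/4: now 5*z*exp(4*z)/4 + ∫(-5*exp(4*z)/4) dz.
Step 2. Evaluate the standard form: now 5*z*exp(4*z)/4 - 5*exp(4*z)/16.
Answer: 5*z*exp(4*z)/4 - 5*exp(4*z)/16.


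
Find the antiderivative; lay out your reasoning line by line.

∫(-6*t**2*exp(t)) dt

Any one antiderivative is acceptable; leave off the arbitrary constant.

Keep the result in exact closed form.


Step 1. Integrate ∫(-6*t**2*exp(t)) dt by parts with u = t**2, dv = (-6*exp(t)) dt, so v = -6*exp(t): now -6*t**2*exp(t) + ∫(12*t*exp(t)) dt.
Step 2. Integrate ∫(12*t*exp(t)) dt by parts with u = t, dv = (12*exp(t)) dt, so v = 12*exp(t): now -6*t**2*exp(t) + 12*t*exp(t) + ∫(-12*exp(t)) dt.
Step 3. Evaluate the standard form: now -6*t**2*exp(t) + 12*t*exp(t) - 12*exp(t).
Answer: -6*t**2*exp(t) + 12*t*exp(t) - 12*exp(t).


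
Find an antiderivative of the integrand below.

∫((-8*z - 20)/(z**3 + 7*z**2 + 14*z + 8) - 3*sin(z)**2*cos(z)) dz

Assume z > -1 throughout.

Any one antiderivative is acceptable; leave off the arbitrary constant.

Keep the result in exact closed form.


Answer: -4*log(z + 1) + 2*log(z + 2) + 2*log(z + 4) - sin(z)**3.


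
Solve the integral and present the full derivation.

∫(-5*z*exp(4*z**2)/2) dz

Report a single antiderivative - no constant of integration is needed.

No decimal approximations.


Step 1. Substitute u = z**2, turning ∫(-5*z*exp(4*z**2)/2) dz into ∫(-5*exp(4*u)/4) du: now ∫(-5*exp(4*u)/4) du.
Step 2. Evaluate the standard form: now -5*exp(4*u)/16.
Step 3. Substitute back u = z**2: now -5*exp(4*z**2)/16.
Answer: -5*exp(4*z**2)/16.


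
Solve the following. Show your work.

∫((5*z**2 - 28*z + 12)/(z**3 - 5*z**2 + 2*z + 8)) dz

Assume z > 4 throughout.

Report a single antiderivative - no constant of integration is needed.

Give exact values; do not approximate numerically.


Step 1. Decompose ∫((5*z**2 - 28*z + 12)/(z**3 - 5*z**2 + 2*z + 8)) dz by partial fractions, (5*z**2 - 28*z + 12)/(z**3 - 5*z**2 + 2*z + 8) = 3/(z + 1) + 4/(z - 2) - 2/(z - 4): now ∫(-2/(z - 4)) dz + ∫(4/(z - 2)) dz + ∫(3/(z + 1)) dz.
Step 2. Evaluate the standard form [assuming z > -1]: now 3*log(z + 1) + ∫(-2/(z - 4)) dz + ∫(4/(z - 2)) dz.
Step 3. Evaluate the standard form [assuming z > 2]: now 4*log(z - 2) + 3*log(z + 1) + ∫(-2/(z - 4)) dz.
Step 4. Evaluate the standard form [assuming z > 4]: now -2*log(z - 4) + 4*log(z - 2) + 3*log(z + 1).
Answer: -2*log(z - 4) + 4*log(z - 2) + 3*log(z + 1).


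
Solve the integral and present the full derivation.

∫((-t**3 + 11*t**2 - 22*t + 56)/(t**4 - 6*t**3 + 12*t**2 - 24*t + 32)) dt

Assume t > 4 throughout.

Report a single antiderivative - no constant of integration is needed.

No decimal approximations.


Step 1. Decompose ∫((-t**3 + 11*t**2 - 22*t + 56)/(t**4 - 6*t**3 + 12*t**2 - 24*t + 32)) dt by partial fractions, (-t**3 + 11*t**2 - 22*t + 56)/(t**4 - 6*t**3 + 12*t**2 - 24*t + 32) = 3/(t**2 + 4) - 3/(t - 2) + 2/(t - 4): now ∫(2/(t - 4)) dt + ∫(-3/(t - 2)) dt + ∫(3/(t**2 + 4)) dt.
Step 2. Evaluate the standard form [assuming t > 2]: now -3*log(t - 2) + ∫(2/(t - 4)) dt + ∫(3/(t**2 + 4)) dt.
Step 3. Evaluate the standard form [assuming t > 4]: now 2*log(t - 4) - 3*log(t - 2) + ∫(3/(t**2 + 4)) dt.
Step 4. Evaluate the standard form: now 2*log(t - 4) - 3*log(t - 2) + 3*atan(t/2)/2.
Answer: 2*log(t - 4) - 3*log(t - 2) + 3*atan(t/2)/2.


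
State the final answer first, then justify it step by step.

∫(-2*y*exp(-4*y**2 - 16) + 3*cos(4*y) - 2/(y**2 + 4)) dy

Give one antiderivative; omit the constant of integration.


The answer is exp(-4*y**2 - 16)/4 + 3*sin(4*y)/4 - atan(y/2).
Step 1. Rewrite: now ∫(-2*y*exp(-4*y**2 - 16)) dy + ∫(-2/(y**2 + 4)) dy + ∫(3*cos(4*y)) dy.
Step 2. Evaluate the standard form: now -atan(y/2) + ∫(-2*y*exp(-4*y**2 - 16)) dy + ∫(3*cos(4*y)) dy.
Step 3. Substitute u = y**2 + 4, turning ∫(-2*y*exp(-4*y**2 - 16)) dy into ∫(-exp(-4*u)) du: now -atan(y/2) + ∫(-exp(-4*u)) du + ∫(3*cos(4*y)) dy.
Step 4. Evaluate the standard form: now -atan(y/2) + ∫(3*cos(4*y)) dy + exp(-4*u)/4.
Step 5. Substitute back u = y**2 + 4: now exp(-4*y**2 - 16)/4 - atan(y/2) + ∫(3*cos(4*y)) dy.
Step 6. Evaluate the standard form: now exp(-4*y**2 - 16)/4 + 3*sin(4*y)/4 - atan(y/2).
Answer: exp(-4*y**2 - 16)/4 + 3*sin(4*y)/4 - atan(y/2).


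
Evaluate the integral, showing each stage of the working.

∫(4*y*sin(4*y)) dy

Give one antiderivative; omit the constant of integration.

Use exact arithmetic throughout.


Step 1. Integrate ∫(4*y*sin(4*y)) dy by parts with u = y, dv = (4*sin(4*y)) dy, so v = -cos(4*y): now -y*cos(4*y) + ∫(cos(4*y)) dy.
Step 2. Evaluate the standard form: now -y*cos(4*y) + sin(4*y)/4.
Answer: -y*cos(4*y) + sin(4*y)/4.


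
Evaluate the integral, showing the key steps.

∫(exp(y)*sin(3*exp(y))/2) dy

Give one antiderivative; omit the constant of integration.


Step 1. Substitute u = exp(y), turning ∫(exp(y)*sin(3*exp(y))/2) dy into ∫(sin(3*u)/2) du: now ∫(sin(3*u)/2) du.
Step 2. Evaluate the standard form: now -cos(3*u)/6.
Step 3. Substitute back u = exp(y): now -cos(3*exp(y))/6.
Answer: -cos(3*exp(y))/6.


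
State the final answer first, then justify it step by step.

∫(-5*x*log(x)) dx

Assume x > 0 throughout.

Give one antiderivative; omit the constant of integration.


The answer is -5*x**2*log(x)/2 + 5*x**2/4.
Step 1. Integrate ∫(-5*x*log(x)) dx by parts with u = log(x), dv = (-5*x) dx, so v = -5*x**2/2 [assuming x > 0]: now -5*x**2*log(x)/2 + ∫(5*x/2) dx.
Step 2. Evaluate the standard form: now -5*x**2*log(x)/2 + 5*x**2/4.
Answer: -5*x**2*log(x)/2 + 5*x**2/4.


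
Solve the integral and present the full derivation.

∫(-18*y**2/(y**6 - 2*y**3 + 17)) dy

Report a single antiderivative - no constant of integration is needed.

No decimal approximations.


Step 1. Substitute u = y**3 - 1, turning ∫(-18*y**2/(y**6 - 2*y**3 + 17)) dy into ∫(-6/(u**2 + 16)) du: now ∫(-6/(u**2 + 16)) du.
Step 2. Evaluate the standard form: now -3*atan(u/4)/2.
Step 3. Substitute back u = y**3 - 1: now -3*atan(y**3/4 - 1/4)/2.
Answer: -3*atan(y**3/4 - 1/4)/2.


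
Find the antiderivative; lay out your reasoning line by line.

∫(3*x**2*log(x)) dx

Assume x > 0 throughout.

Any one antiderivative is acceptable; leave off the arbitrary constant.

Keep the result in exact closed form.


Step 1. Integrate ∫(3*x**2*log(x)) dx by parts with u = log(x), dv = (3*x**2) dx, so v = x**3 [assuming x > 0]: now x**3*log(x) + ∫(-x**2) dx.
Step 2. Evaluate the standard form: now x**3*log(x) - x**3/3.
Answer: x**3*log(x) - x**3/3.


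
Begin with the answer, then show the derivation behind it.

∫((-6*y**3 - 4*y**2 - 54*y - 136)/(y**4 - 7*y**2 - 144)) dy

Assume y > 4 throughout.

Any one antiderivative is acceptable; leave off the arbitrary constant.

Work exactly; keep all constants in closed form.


The answer is -4*log(y - 4) - 2*log(y + 4) + 4*atan(y/3)/3.
Step 1. Decompose ∫((-6*y**3 - 4*y**2 - 54*y - 136)/(y**4 - 7*y**2 - 144)) dy by partial fractions, (-6*y**3 - 4*y**2 - 54*y - 136)/(y**4 - 7*y**2 - 144) = 4/(y**2 + 9) - 2/(y + 4) - 4/(y - 4): now ∫(-4/(y - 4)) dy + ∫(-2/(y + 4)) dy + ∫(4/(y**2 + 9)) dy.
Step 2. Evaluate the standard form [assuming y > -4]: now -2*log(y + 4) + ∫(-4/(y - 4)) dy + ∫(4/(y**2 + 9)) dy.
Step 3. Evaluate the standard form [assuming y > 4]: now -4*log(y - 4) - 2*log(y + 4) + ∫(4/(y**2 + 9)) dy.
Step 4. Evaluate the standard form: now -4*log(y - 4) - 2*log(y + 4) + 4*atan(y/3)/3.
Answer: -4*log(y - 4) - 2*log(y + 4) + 4*atan(y/3)/3.


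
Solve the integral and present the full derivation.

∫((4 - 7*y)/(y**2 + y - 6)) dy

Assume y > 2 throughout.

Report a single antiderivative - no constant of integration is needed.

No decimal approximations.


Step 1. Decompose ∫((4 - 7*y)/(y**2 + y - 6)) dy by partial fractions, (4 - 7*y)/(y**2 + y - 6) = -5/(y + 3) - 2/(y - 2): now ∫(-2/(y - 2)) dy + ∫(-5/(y + 3)) dy.
Step 2. Evaluate the standard form [assuming y > 2]: now -2*log(y - 2) + ∫(-5/(y + 3)) dy.
Step 3. Evaluate the standard form [assuming y > -3]: now -2*log(y - 2) - 5*log(y + 3).
Answer: -2*log(y - 2) - 5*log(y + 3).


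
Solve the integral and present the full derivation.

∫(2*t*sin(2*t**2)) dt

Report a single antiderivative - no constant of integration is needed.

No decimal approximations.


Step 1. Substitute u = t**2, turning ∫(2*t*sin(2*t**2)) dt into ∫(sin(2*u)) du: now ∫(sin(2*u)) du.
Step 2. Evaluate the standard form: now -cos(2*u)/2.
Step 3. Substitute back u = t**2: now -cos(2*t**2)/2.
Answer: -cos(2*t**2)/2.


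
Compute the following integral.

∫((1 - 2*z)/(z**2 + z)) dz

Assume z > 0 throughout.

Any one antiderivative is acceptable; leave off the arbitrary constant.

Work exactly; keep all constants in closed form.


Answer: log(z) - 3*log(z + 1).


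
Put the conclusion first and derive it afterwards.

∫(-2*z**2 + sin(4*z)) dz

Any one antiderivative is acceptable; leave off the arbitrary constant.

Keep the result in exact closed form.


The answer is -2*z**3/3 - cos(4*z)/4.
Step 1. Rewrite: now ∫(-2*z**2) dz + ∫(sin(4*z)) dz.
Step 2. Evaluate the standard form: now -2*z**3/3 + ∫(sin(4*z)) dz.
Step 3. Evaluate the standard form: now -2*z**3/3 - cos(4*z)/4.
Answer: -2*z**3/3 - cos(4*z)/4.


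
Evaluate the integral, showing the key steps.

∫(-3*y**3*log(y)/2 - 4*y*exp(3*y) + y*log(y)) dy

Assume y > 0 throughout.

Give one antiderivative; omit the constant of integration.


Step 1. Rewrite: now ∫(-4*y*exp(3*y)) dy + ∫(y*log(y)) dy + ∫(-3*y**3*log(y)/2) dy.
Step 2. Integrate ∫(-4*y*exp(3*y)) dy by parts with u = y, dv = (-4*exp(3*y)) dy, so v = -4*exp(3*y)/3: now -4*y*exp(3*y)/3 + ∫(y*log(y)) dy + ∫(-3*y**3*log(y)/2) dy + ∫(4*exp(3*y)/3) dy.
Step 3. Evaluate the standard form: now -4*y*exp(3*y)/3 + 4*exp(3*y)/9 + ∫(y*log(y)) dy + ∫(-3*y**3*log(y)/2) dy.
Step 4. Integrate ∫(-3*y**3*log(y)/2) dy by parts with u = log(y), dv = (-3*y**3/2) dy, so v = -3*y**4/8 [assuming y > 0]: now -3*y**4*log(y)/8 - 4*y*exp(3*y)/3 + 4*exp(3*y)/9 + ∫(3*y**3/8) dy + ∫(y*log(y)) dy.
Step 5. Evaluate the standard form: now -3*y**4*log(y)/8 + 3*y**4/32 - 4*y*exp(3*y)/3 + 4*exp(3*y)/9 + ∫(y*log(y)) dy.
Step 6. Integrate ∫(y*log(y)) dy by parts with u = log(y), dv = (y) dy, so v = y**2/2 [assuming y > 0]: now -3*y**4*log(y)/8 + 3*y**4/32 + y**2*log(y)/2 - 4*y*exp(3*y)/3 + 4*exp(3*y)/9 + ∫(-y/2) dy.
Step 7. Evaluate the standard form: now -3*y**4*log(y)/8 + 3*y**4/32 + y**2*log(y)/2 - y**2/4 - 4*y*exp(3*y)/3 + 4*exp(3*y)/9.
Answer: -3*y**4*log(y)/8 + 3*y**4/32 + y**2*log(y)/2 - y**2/4 - 4*y*exp(3*y)/3 + 4*exp(3*y)/9.


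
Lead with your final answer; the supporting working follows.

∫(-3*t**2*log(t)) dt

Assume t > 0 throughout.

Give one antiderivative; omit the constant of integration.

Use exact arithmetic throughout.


The answer is -t**3*log(t) + t**3/3.
Step 1. Integrate ∫(-3*t**2*log(t)) dt by parts with u = log(t), dv = (-3*t**2) dt, so v = -t**3 [assuming t > 0]: now -t**3*log(t) + ∫(t**2) dt.
Step 2. Evaluate the standard form: now -t**3*log(t) + t**3/3.
Answer: -t**3*log(t) + t**3/3.


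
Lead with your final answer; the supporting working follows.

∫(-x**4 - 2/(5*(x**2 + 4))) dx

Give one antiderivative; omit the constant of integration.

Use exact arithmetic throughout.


The answer is -x**5/5 - atan(x/2)/5.
Step 1. Rewrite: now ∫(-x**4) dx + ∫(-2/(5*(x**2 + 4))) dx.
Step 2. Evaluate the standard form: now -atan(x/2)/5 + ∫(-x**4) dx.
Step 3. Evaluate the standard form: now -x**5/5 - atan(x/2)/5.
Answer: -x**5/5 - atan(x/2)/5.


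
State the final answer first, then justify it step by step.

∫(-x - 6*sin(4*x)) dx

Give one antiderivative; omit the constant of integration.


The answer is -x**2/2 + 3*cos(4*x)/2.
Step 1. Rewrite: now ∫(-x) dx + ∫(-6*sin(4*x)) dx.
Step 2. Evaluate the standard form: now -x**2/2 + ∫(-6*sin(4*x)) dx.
Step 3. Evaluate the standard form: now -x**2/2 + 3*cos(4*x)/2.
Answer: -x**2/2 + 3*cos(4*x)/2.


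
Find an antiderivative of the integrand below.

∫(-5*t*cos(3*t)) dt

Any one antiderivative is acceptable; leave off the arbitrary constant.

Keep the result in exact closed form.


Answer: -5*t*sin(3*t)/3 - 5*cos(3*t)/9.


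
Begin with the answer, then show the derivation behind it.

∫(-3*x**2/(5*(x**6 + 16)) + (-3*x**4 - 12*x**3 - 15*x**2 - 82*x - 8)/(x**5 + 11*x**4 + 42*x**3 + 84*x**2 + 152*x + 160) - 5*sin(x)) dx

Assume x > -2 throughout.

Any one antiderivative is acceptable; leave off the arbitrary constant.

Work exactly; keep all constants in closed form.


The answer is 3*log(x + 2) - 2*log(x + 4) - 4*log(x + 5) + 5*cos(x) - atan(x/2)/2 - atan(x**3/4)/20.
Step 1. Rewrite: now ∫(-3*x**2/(5*(x**6 + 16))) dx + ∫((-3*x**4 - 12*x**3 - 15*x**2 - 82*x - 8)/(x**5 + 11*x**4 + 42*x**3 + 84*x**2 + 152*x + 160)) dx + ∫(-5*sin(x)) dx.
Step 2. Decompose ∫((-3*x**4 - 12*x**3 - 15*x**2 - 82*x - 8)/(x**5 + 11*x**4 + 42*x**3 + 84*x**2 + 152*x + 160)) dx by partial fractions, (-3*x**4 - 12*x**3 - 15*x**2 - 82*x - 8)/(x**5 + 11*x**4 + 42*x**3 + 84*x**2 + 152*x + 160) = -1/(x**2 + 4) - 4/(x + 5) - 2/(x + 4) + 3/(x + 2): now ∫(-3*x**2/(5*(x**6 + 16))) dx + ∫(3/(x + 2)) dx + ∫(-2/(x + 4)) dx + ∫(-4/(x + 5)) dx + ∫(-1/(x**2 + 4)) dx + ∫(-5*sin(x)) dx.
Step 3. Evaluate the standard form [assuming x > -4]: now -2*log(x + 4) + ∫(-3*x**2/(5*(x**6 + 16))) dx + ∫(3/(x + 2)) dx + ∫(-4/(x + 5)) dx + ∫(-1/(x**2 + 4)) dx + ∫(-5*sin(x)) dx.
Step 4. Evaluate the standard form [assuming x > -2]: now 3*log(x + 2) - 2*log(x + 4) + ∫(-3*x**2/(5*(x**6 + 16))) dx + ∫(-4/(x + 5)) dx + ∫(-1/(x**2 + 4)) dx + ∫(-5*sin(x)) dx.
Step 5. Evaluate the standard form [assuming x > -5]: now 3*log(x + 2) - 2*log(x + 4) - 4*log(x + 5) + ∫(-3*x**2/(5*(x**6 + 16))) dx + ∫(-1/(x**2 + 4)) dx + ∫(-5*sin(x)) dx.
Step 6. Evaluate the standard form: now 3*log(x + 2) - 2*log(x + 4) - 4*log(x + 5) - atan(x/2)/2 + ∫(-3*x**2/(5*(x**6 + 16))) dx + ∫(-5*sin(x)) dx.
Step 7. Evaluate the standard form: now 3*log(x + 2) - 2*log(x + 4) - 4*log(x + 5) + 5*cos(x) - atan(x/2)/2 + ∫(-3*x**2/(5*(x**6 + 16))) dx.
Step 8. Substitute u = x**3, turning ∫(-3*x**2/(5*(x**6 + 16))) dx into ∫(-1/(5*(u**2 + 16))) du: now 3*log(x + 2) - 2*log(x + 4) - 4*log(x + 5) + 5*cos(x) - atan(x/2)/2 + ∫(-1/(5*(u**2 + 16))) du.
Step 9. Evaluate the standard form: now 3*log(x + 2) - 2*log(x + 4) - 4*log(x + 5) + 5*cos(x) - atan(u/4)/20 - atan(x/2)/2.
Step 10. Substitute back u = x**3: now 3*log(x + 2) - 2*log(x + 4) - 4*log(x + 5) + 5*cos(x) - atan(x/2)/2 - atan(x**3/4)/20.
Answer: 3*log(x + 2) - 2*log(x + 4) - 4*log(x + 5) + 5*cos(x) - atan(x/2)/2 - atan(x**3/4)/20.


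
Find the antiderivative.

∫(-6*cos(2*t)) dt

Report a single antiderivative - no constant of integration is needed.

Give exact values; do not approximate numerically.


Answer: -3*sin(2*t).


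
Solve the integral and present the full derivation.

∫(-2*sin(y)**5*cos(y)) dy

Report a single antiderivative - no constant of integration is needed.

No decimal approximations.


Step 1. Substitute u = sin(y), turning ∫(-2*sin(y)**5*cos(y)) dy into ∫(-2*u**5) du: now ∫(-2*u**5) du.
Step 2. Evaluate the standard form: now -u**6/3.
Step 3. Substitute back u = sin(y): now -sin(y)**6/3.
Answer: -sin(y)**6/3.


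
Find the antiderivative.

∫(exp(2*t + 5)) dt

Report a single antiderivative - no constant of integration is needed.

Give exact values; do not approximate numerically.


Answer: exp(2*t + 5)/2.


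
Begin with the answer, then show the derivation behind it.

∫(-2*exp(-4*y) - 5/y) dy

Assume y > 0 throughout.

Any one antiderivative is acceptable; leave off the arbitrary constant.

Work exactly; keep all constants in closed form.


The answer is -5*log(y) + exp(-4*y)/2.
Step 1. Rewrite: now ∫(-5/y) dy + ∫(-2*exp(-4*y)) dy.
Step 2. Evaluate the standard form [assuming y > 0]: now -5*log(y) + ∫(-2*exp(-4*y)) dy.
Step 3. Evaluate the standard form: now -5*log(y) + exp(-4*y)/2.
Answer: -5*log(y) + exp(-4*y)/2.


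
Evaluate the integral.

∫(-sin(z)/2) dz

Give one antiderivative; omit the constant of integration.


Answer: cos(z)/2.


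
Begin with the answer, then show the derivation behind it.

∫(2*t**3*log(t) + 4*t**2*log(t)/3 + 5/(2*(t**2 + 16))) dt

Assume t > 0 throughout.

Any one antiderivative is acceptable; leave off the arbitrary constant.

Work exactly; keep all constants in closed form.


The answer is t**4*log(t)/2 - t**4/8 + 4*t**3*log(t)/9 - 4*t**3/27 + 5*atan(t/4)/8.
Step 1. Rewrite: now ∫(4*t**2*log(t)/3) dt + ∫(2*t**3*log(t)) dt + ∫(5/(2*(t**2 + 16))) dt.
Step 2. Integrate ∫(2*t**3*log(t)) dt by parts with u = log(t), dv = (2*t**3) dt, so v = t**4/2 [assuming t > 0]: now t**4*log(t)/2 + ∫(-t**3/2) dt + ∫(4*t**2*log(t)/3) dt + ∫(5/(2*(t**2 + 16))) dt.
Step 3. Evaluate the standard form: now t**4*log(t)/2 - t**4/8 + ∫(4*t**2*log(t)/3) dt + ∫(5/(2*(t**2 + 16))) dt.
Step 4. Evaluate the standard form: now t**4*log(t)/2 - t**4/8 + 5*atan(t/4)/8 + ∫(4*t**2*log(t)/3) dt.
Step 5. Integrate ∫(4*t**2*log(t)/3) dt by parts with u = log(t), dv = (4*t**2/3) dt, so v = 4*t**3/9 [assuming t > 0]: now t**4*log(t)/2 - t**4/8 + 4*t**3*log(t)/9 + 5*atan(t/4)/8 + ∫(-4*t**2/9) dt.
Step 6. Evaluate the standard form: now t**4*log(t)/2 - t**4/8 + 4*t**3*log(t)/9 - 4*t**3/27 + 5*atan(t/4)/8.
Answer: t**4*log(t)/2 - t**4/8 + 4*t**3*log(t)/9 - 4*t**3/27 + 5*atan(t/4)/8.


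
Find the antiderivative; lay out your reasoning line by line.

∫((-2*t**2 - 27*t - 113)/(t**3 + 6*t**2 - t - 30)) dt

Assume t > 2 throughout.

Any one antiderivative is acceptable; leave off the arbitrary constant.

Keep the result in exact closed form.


Step 1. Decompose ∫((-2*t**2 - 27*t - 113)/(t**3 + 6*t**2 - t - 30)) dt by partial fractions, (-2*t**2 - 27*t - 113)/(t**3 + 6*t**2 - t - 30) = -2/(t + 5) + 5/(t + 3) - 5/(t - 2): now ∫(-5/(t - 2)) dt + ∫(5/(t + 3)) dt + ∫(-2/(t + 5)) dt.
Step 2. Evaluate the standard form [assuming t > -5]: now -2*log(t + 5) + ∫(-5/(t - 2)) dt + ∫(5/(t + 3)) dt.
Step 3. Evaluate the standard form [assuming t > -3]: now 5*log(t + 3) - 2*log(t + 5) + ∫(-5/(t - 2)) dt.
Step 4. Evaluate the standard form [assuming t > 2]: now -5*log(t - 2) + 5*log(t + 3) - 2*log(t + 5).
Answer: -5*log(t - 2) + 5*log(t + 3) - 2*log(t + 5).


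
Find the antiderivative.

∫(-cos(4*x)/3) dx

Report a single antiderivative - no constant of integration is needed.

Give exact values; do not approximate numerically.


Answer: -sin(4*x)/12.


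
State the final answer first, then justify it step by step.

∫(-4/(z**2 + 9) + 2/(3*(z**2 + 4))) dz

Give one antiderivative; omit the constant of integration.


The answer is -4*atan(z/3)/3 + atan(z/2)/3.
Step 1. Rewrite: now ∫(2/(3*(z**2 + 4))) dz + ∫(-4/(z**2 + 9)) dz.
Step 2. Evaluate the standard form: now -4*atan(z/3)/3 + ∫(2/(3*(z**2 + 4))) dz.
Step 3. Evaluate the standard form: now -4*atan(z/3)/3 + atan(z/2)/3.
Answer: -4*atan(z/3)/3 + atan(z/2)/3.


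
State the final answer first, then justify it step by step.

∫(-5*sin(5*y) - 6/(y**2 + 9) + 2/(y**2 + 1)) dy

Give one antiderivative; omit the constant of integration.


The answer is cos(5*y) - 2*atan(y/3) + 2*atan(y).
Step 1. Rewrite: now ∫(2/(y**2 + 1)) dy + ∫(-6/(y**2 + 9)) dy + ∫(-5*sin(5*y)) dy.
Step 2. Evaluate the standard form: now -2*atan(y/3) + ∫(2/(y**2 + 1)) dy + ∫(-5*sin(5*y)) dy.
Step 3. Evaluate the standard form: now cos(5*y) - 2*atan(y/3) + ∫(2/(y**2 + 1)) dy.
Step 4. Evaluate the standard form: now cos(5*y) - 2*atan(y/3) + 2*atan(y).
Answer: cos(5*y) - 2*atan(y/3) + 2*atan(y).


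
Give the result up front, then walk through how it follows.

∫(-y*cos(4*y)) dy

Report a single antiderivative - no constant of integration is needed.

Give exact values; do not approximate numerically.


The answer is -y*sin(4*y)/4 - cos(4*y)/16.
Step 1. Integrate ∫(-y*cos(4*y)) dy by parts with u = y, dv = (-cos(4*y)) dy, so v = -sin(4*y)/4: now -y*sin(4*y)/4 + ∫(sin(4*y)/4) dy.
Step 2. Evaluate the standard form: now -y*sin(4*y)/4 - cos(4*y)/16.
Answer: -y*sin(4*y)/4 - cos(4*y)/16.
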